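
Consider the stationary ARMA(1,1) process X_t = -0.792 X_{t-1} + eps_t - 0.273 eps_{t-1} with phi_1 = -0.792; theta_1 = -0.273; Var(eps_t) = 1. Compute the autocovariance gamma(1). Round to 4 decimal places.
\gamma(1) = -3.4750

Multiply the model equation by X_{t-k} and take expectations. With theta_0 = psi_0 = 1 and psi_j the MA(infinity) weights, this gives
  gamma(k) - sum_i phi_i gamma(k-i) = c_k,
  c_k = sigma^2 * sum_{j=k..q} theta_j psi_{j-k}   (c_k = 0 for k > q),
using gamma(-m) = gamma(m).
psi-weights needed (psi_j = theta_j + sum_i phi_i psi_{j-i}):
  psi_1 = theta_1 + phi_1 = -0.273 + (-0.792) = -1.065
Right-hand sides:
  c_0 = sigma^2 (1 + theta_1 psi_1) = 1 * (1 + (-0.273)(-1.065)) = 1 * 1.290745 = 1.290745
  c_1 = sigma^2 theta_1 = 1 * (-0.273) = -0.273
  c_2 = 0
Equations for k = 0 and k = 1 (AR order 1):
  gamma(0) = phi_1 gamma(1) + c_0
  gamma(1) = phi_1 gamma(0) + c_1
Substituting the second into the first: gamma(0) (1 - phi_1^2) = c_0 + phi_1 c_1, so
  gamma(0) = (c_0 + phi_1 c_1) / (1 - phi_1^2) = (1.290745 + (-0.792)(-0.273)) / (1 - (-0.792)^2) = 1.506961 / 0.372736 = 4.042971.
  gamma(1) = phi_1 gamma(0) + c_1 = (-0.792)(4.042971) + (-0.273) = -3.475033.
Therefore gamma(1) = -3.4750 (to 4 decimal places).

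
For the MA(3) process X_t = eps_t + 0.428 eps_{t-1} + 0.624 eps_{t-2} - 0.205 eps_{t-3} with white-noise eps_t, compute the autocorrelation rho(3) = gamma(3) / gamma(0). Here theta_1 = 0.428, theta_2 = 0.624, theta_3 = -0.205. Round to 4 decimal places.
\rho(3) = -0.1270

For an MA(q) process with theta_0 = 1, the autocovariance is
  gamma(k) = sigma^2 * sum_{i=0..q-k} theta_i * theta_{i+k},
and rho(k) = gamma(k) / gamma(0). Sigma^2 cancels.
  numerator   = (1)*(-0.205) = -0.205.
  denominator = (1)^2 + (0.428)^2 + (0.624)^2 + (-0.205)^2 = 1.614585.
  rho(3) = -0.205 / 1.614585 = -0.1270.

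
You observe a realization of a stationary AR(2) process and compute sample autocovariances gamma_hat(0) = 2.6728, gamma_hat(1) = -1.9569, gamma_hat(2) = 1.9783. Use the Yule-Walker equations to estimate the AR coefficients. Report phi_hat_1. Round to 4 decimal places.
\hat\phi_{1} = -0.4100

The Yule-Walker equations for an AR(p) process read, in matrix form,
  Gamma_p phi = r_p,   with   (Gamma_p)_{ij} = gamma(|i - j|),
                       (r_p)_i = gamma(i),   i,j = 1..p.
Substitute the sample gammas (Toeplitz matrix and right-hand side of size 2):
  Gamma_p = [[2.6728, -1.9569], [-1.9569, 2.6728]]
  r_p     = [-1.9569, 1.9783]
Written out:
  2.6728 phi_1 - 1.9569 phi_2 = -1.9569
  -1.9569 phi_1 + 2.6728 phi_2 = 1.9783
Solve by Cramer's rule:
  det = gamma(0)^2 - gamma(1)^2 = (2.6728)^2 - (-1.9569)^2 = 7.14385984 - 3.82945761 = 3.31440223
  phi_hat_1 = [gamma(1) gamma(0) - gamma(1) gamma(2)] / det = [(-1.9569)(2.6728) - (-1.9569)(1.9783)] / 3.31440223 = -1.35906705 / 3.31440223 = -0.41
  phi_hat_2 = [gamma(0) gamma(2) - gamma(1)^2] / det = [(2.6728)(1.9783) - (-1.9569)^2] / 3.31440223 = 1.45814263 / 3.31440223 = 0.4399
So phi_hat = [-0.4100, 0.4399].
Therefore phi_hat_1 = -0.4100.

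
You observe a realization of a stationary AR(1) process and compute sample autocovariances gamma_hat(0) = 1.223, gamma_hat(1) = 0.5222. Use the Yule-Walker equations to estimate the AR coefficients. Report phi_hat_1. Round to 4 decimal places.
\hat\phi_{1} = 0.4270

The Yule-Walker equations for an AR(p) process read, in matrix form,
  Gamma_p phi = r_p,   with   (Gamma_p)_{ij} = gamma(|i - j|),
                       (r_p)_i = gamma(i),   i,j = 1..p.
Substitute the sample gammas (Toeplitz matrix and right-hand side of size 1):
  Gamma_p = [[1.223]]
  r_p     = [0.5222]
With p = 1 this is the single equation gamma(0) phi_1 = gamma(1):
  phi_hat_1 = gamma(1) / gamma(0) = 0.5222 / 1.223 = 0.4270.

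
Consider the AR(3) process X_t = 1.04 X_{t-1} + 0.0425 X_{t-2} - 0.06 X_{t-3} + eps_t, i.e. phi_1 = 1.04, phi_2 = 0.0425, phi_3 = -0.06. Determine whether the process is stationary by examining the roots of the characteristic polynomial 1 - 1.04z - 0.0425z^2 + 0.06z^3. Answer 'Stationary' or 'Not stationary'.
\text{Not stationary}

The AR(p) characteristic polynomial is P(z) = 1 - 1.04z - 0.0425z^2 + 0.06z^3.
Stationarity requires all roots to lie outside the unit circle, i.e. |z| > 1 for every root.
Degree 3: look for a simple real root z0 first, then factor out (1 - z/z0) and solve the remaining quadratic.
Testing z0 = 4: P(4) = 1 + (-1.04)(4) + (-0.0425)(4)^2 + (0.06)(4)^3
  = 1 + (-4.16) + (-0.68) + (3.84) = 0.  So z_0 = 4 is a root, |z_0| = 4.
Divide out the factor (1 - 0.25 z) = (1 - z/z0) (since 1/z0 = 0.25):
  P(z) = (1 - 0.25 z)(1 + (-0.79) z + (-0.24) z^2)
  [check: z-coef -0.79 - (0.25) = -1.04; z^2-coef -0.24 - (0.25)(-0.79) = -0.0425; z^3-coef -(0.25)(-0.24) = 0.06.]
Remaining roots from the quadratic factor 1 + (-0.79) z + (-0.24) z^2:
  Set 1 + (-0.79) z + (-0.24) z^2 = 0, i.e. a z^2 + b z + c = 0 with a = -0.24, b = -0.79, c = 1.
  Discriminant D = b^2 - 4ac = (-0.79)^2 - 4*(-0.24)*1 = 0.6241 - (-0.96) = 1.5841.
  D >= 0, so the roots are real: z = (-b +/- sqrt(D)) / (2a) = (0.79 +/- 1.25861) / (-0.48).
    z_1 = (0.79 + 1.25861) / (-0.48) = -4.2679,   |z_1| = 4.2679.
    z_2 = (0.79 - 1.25861) / (-0.48) = 0.9763,   |z_2| = 0.9763.
Moduli of all roots: 4.0000, 4.2679, 0.9763.
All moduli strictly greater than 1? No.
Verdict: Not stationary.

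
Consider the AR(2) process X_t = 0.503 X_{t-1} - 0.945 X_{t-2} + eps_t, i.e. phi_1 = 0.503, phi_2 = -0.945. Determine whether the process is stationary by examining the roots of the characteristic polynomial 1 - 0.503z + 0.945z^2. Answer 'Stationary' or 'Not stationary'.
\text{Stationary}

The AR(p) characteristic polynomial is P(z) = 1 - 0.503z + 0.945z^2.
Stationarity requires all roots to lie outside the unit circle, i.e. |z| > 1 for every root.
Set 1 + (-0.503) z + (0.945) z^2 = 0, i.e. a z^2 + b z + c = 0 with a = 0.945, b = -0.503, c = 1.
Discriminant D = b^2 - 4ac = (-0.503)^2 - 4*(0.945)*1 = 0.253009 - (3.78) = -3.526991.
D < 0, so the roots are the complex-conjugate pair z = (-b +/- i sqrt(-D)) / (2a) = 0.2661 +/- 0.9937i.
For a conjugate pair |z|^2 = z * conj(z) = (product of roots) = c/a = 1/(0.945) = 1.058201, so |z| = sqrt(1.058201) = 1.0287 for both roots.
Moduli of all roots: 1.0287, 1.0287.
All moduli strictly greater than 1? Yes.
Verdict: Stationary.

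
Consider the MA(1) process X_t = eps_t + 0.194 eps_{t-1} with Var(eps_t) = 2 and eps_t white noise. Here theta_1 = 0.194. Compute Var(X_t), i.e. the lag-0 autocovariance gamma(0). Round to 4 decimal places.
\gamma(0) = 2.0753

For an MA(q) process X_t = eps_t + sum_i theta_i eps_{t-i} with
Var(eps_t) = sigma^2, the variance is
  gamma(0) = sigma^2 * (1 + sum_i theta_i^2).
  sum_i theta_i^2 = (0.194)^2 = 0.037636.
  gamma(0) = 2 * (1 + 0.037636) = 2 * 1.037636 = 2.075272, which rounds to 2.0753.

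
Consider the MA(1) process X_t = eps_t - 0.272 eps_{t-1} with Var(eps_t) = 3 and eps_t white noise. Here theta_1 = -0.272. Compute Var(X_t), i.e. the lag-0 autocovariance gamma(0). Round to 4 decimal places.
\gamma(0) = 3.2220

For an MA(q) process X_t = eps_t + sum_i theta_i eps_{t-i} with
Var(eps_t) = sigma^2, the variance is
  gamma(0) = sigma^2 * (1 + sum_i theta_i^2).
  sum_i theta_i^2 = (-0.272)^2 = 0.073984.
  gamma(0) = 3 * (1 + 0.073984) = 3 * 1.073984 = 3.221952, which rounds to 3.2220.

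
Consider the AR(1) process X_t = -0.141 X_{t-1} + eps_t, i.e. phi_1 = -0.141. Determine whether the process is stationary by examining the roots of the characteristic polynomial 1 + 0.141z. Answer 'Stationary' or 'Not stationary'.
\text{Stationary}

The AR(p) characteristic polynomial is P(z) = 1 + 0.141z.
Stationarity requires all roots to lie outside the unit circle, i.e. |z| > 1 for every root.
This is linear in z: 1 + (0.141) z = 0  =>  z = -1/(0.141) = -7.092199,  |z| = 7.092199.
Moduli of all roots: 7.0922.
All moduli strictly greater than 1? Yes.
Verdict: Stationary.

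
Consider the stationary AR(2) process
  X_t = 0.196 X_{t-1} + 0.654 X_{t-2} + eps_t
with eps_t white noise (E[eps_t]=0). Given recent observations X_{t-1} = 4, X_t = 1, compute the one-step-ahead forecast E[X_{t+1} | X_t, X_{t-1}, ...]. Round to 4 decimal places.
E[X_{t+1} \mid \mathcal F_t] = 2.8120

For an AR(p) model X_t = c + sum_i phi_i X_{t-i} + eps_t, the
one-step-ahead conditional mean is
  E[X_{t+1} | X_t, ...] = c + sum_i phi_i X_{t+1-i}.
Substitute known values:
  E[X_{t+1} | ...] = (0.196) * (1) + (0.654) * (4)
                   = 2.8120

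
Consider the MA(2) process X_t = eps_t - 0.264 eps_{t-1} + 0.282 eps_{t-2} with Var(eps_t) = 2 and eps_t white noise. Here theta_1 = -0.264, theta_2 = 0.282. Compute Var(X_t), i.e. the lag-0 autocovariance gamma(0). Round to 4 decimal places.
\gamma(0) = 2.2984

For an MA(q) process X_t = eps_t + sum_i theta_i eps_{t-i} with
Var(eps_t) = sigma^2, the variance is
  gamma(0) = sigma^2 * (1 + sum_i theta_i^2).
  sum_i theta_i^2 = (-0.264)^2 + (0.282)^2 = 0.069696 + 0.079524 = 0.14922.
  gamma(0) = 2 * (1 + 0.14922) = 2 * 1.14922 = 2.29844, which rounds to 2.2984.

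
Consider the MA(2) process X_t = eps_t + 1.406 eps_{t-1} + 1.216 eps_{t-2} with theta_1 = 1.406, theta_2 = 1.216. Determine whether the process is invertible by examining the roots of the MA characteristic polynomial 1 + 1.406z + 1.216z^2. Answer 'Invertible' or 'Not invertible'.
\text{Not invertible}

The MA(q) characteristic polynomial is P(z) = 1 + 1.406z + 1.216z^2.
Invertibility requires all roots to lie outside the unit circle, i.e. |z| > 1 for every root.
Set 1 + (1.406) z + (1.216) z^2 = 0, i.e. a z^2 + b z + c = 0 with a = 1.216, b = 1.406, c = 1.
Discriminant D = b^2 - 4ac = (1.406)^2 - 4*(1.216)*1 = 1.976836 - (4.864) = -2.887164.
D < 0, so the roots are the complex-conjugate pair z = (-b +/- i sqrt(-D)) / (2a) = -0.5781 +/- 0.6987i.
For a conjugate pair |z|^2 = z * conj(z) = (product of roots) = c/a = 1/(1.216) = 0.822368, so |z| = sqrt(0.822368) = 0.9068 for both roots.
Moduli of all roots: 0.9068, 0.9068.
All moduli strictly greater than 1? No.
Verdict: Not invertible.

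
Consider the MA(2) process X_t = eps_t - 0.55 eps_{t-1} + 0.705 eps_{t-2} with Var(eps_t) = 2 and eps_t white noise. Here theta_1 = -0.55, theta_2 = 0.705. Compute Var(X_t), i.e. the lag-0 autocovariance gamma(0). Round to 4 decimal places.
\gamma(0) = 3.5991

For an MA(q) process X_t = eps_t + sum_i theta_i eps_{t-i} with
Var(eps_t) = sigma^2, the variance is
  gamma(0) = sigma^2 * (1 + sum_i theta_i^2).
  sum_i theta_i^2 = (-0.55)^2 + (0.705)^2 = 0.3025 + 0.497025 = 0.799525.
  gamma(0) = 2 * (1 + 0.799525) = 2 * 1.799525 = 3.59905, which rounds to 3.5991.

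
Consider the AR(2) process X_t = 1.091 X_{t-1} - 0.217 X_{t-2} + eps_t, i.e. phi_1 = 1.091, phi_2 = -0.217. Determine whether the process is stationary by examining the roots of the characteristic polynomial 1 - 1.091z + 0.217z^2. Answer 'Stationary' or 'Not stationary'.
\text{Stationary}

The AR(p) characteristic polynomial is P(z) = 1 - 1.091z + 0.217z^2.
Stationarity requires all roots to lie outside the unit circle, i.e. |z| > 1 for every root.
Set 1 + (-1.091) z + (0.217) z^2 = 0, i.e. a z^2 + b z + c = 0 with a = 0.217, b = -1.091, c = 1.
Discriminant D = b^2 - 4ac = (-1.091)^2 - 4*(0.217)*1 = 1.190281 - (0.868) = 0.322281.
D >= 0, so the roots are real: z = (-b +/- sqrt(D)) / (2a) = (1.091 +/- 0.567698) / (0.434).
  z_1 = (1.091 + 0.567698) / (0.434) = 3.8219,   |z_1| = 3.8219.
  z_2 = (1.091 - 0.567698) / (0.434) = 1.2058,   |z_2| = 1.2058.
Moduli of all roots: 3.8219, 1.2058.
All moduli strictly greater than 1? Yes.
Verdict: Stationary.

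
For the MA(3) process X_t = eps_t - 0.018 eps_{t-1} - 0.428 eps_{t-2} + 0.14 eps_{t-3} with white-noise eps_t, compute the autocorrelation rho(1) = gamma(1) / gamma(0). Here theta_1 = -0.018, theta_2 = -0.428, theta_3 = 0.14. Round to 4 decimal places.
\rho(1) = -0.0584

For an MA(q) process with theta_0 = 1, the autocovariance is
  gamma(k) = sigma^2 * sum_{i=0..q-k} theta_i * theta_{i+k},
and rho(k) = gamma(k) / gamma(0). Sigma^2 cancels.
  numerator   = (1)*(-0.018) + (-0.018)*(-0.428) + (-0.428)*(0.14) = -0.070216.
  denominator = (1)^2 + (-0.018)^2 + (-0.428)^2 + (0.14)^2 = 1.203108.
  rho(1) = -0.070216 / 1.203108 = -0.0584.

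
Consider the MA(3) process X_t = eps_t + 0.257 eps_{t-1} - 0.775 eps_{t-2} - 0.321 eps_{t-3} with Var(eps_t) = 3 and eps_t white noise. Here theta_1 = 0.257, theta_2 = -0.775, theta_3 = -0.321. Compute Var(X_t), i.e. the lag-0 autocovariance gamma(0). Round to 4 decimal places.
\gamma(0) = 5.3091

For an MA(q) process X_t = eps_t + sum_i theta_i eps_{t-i} with
Var(eps_t) = sigma^2, the variance is
  gamma(0) = sigma^2 * (1 + sum_i theta_i^2).
  sum_i theta_i^2 = (0.257)^2 + (-0.775)^2 + (-0.321)^2 = 0.066049 + 0.600625 + 0.103041 = 0.769715.
  gamma(0) = 3 * (1 + 0.769715) = 3 * 1.769715 = 5.309145, which rounds to 5.3091.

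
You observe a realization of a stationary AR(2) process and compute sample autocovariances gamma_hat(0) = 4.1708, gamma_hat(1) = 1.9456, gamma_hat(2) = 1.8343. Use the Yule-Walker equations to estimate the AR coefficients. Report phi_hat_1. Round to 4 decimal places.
\hat\phi_{1} = 0.3340

The Yule-Walker equations for an AR(p) process read, in matrix form,
  Gamma_p phi = r_p,   with   (Gamma_p)_{ij} = gamma(|i - j|),
                       (r_p)_i = gamma(i),   i,j = 1..p.
Substitute the sample gammas (Toeplitz matrix and right-hand side of size 2):
  Gamma_p = [[4.1708, 1.9456], [1.9456, 4.1708]]
  r_p     = [1.9456, 1.8343]
Written out:
  4.1708 phi_1 + 1.9456 phi_2 = 1.9456
  1.9456 phi_1 + 4.1708 phi_2 = 1.8343
Solve by Cramer's rule:
  det = gamma(0)^2 - gamma(1)^2 = (4.1708)^2 - (1.9456)^2 = 17.39557264 - 3.78535936 = 13.61021328
  phi_hat_1 = [gamma(1) gamma(0) - gamma(1) gamma(2)] / det = [(1.9456)(4.1708) - (1.9456)(1.8343)] / 13.61021328 = 4.5458944 / 13.61021328 = 0.334
  phi_hat_2 = [gamma(0) gamma(2) - gamma(1)^2] / det = [(4.1708)(1.8343) - (1.9456)^2] / 13.61021328 = 3.86513908 / 13.61021328 = 0.284
So phi_hat = [0.3340, 0.2840].
Therefore phi_hat_1 = 0.3340.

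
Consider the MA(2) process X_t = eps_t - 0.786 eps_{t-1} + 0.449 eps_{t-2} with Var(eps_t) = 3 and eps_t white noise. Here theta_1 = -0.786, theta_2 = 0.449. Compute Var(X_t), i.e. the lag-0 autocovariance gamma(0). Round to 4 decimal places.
\gamma(0) = 5.4582

For an MA(q) process X_t = eps_t + sum_i theta_i eps_{t-i} with
Var(eps_t) = sigma^2, the variance is
  gamma(0) = sigma^2 * (1 + sum_i theta_i^2).
  sum_i theta_i^2 = (-0.786)^2 + (0.449)^2 = 0.617796 + 0.201601 = 0.819397.
  gamma(0) = 3 * (1 + 0.819397) = 3 * 1.819397 = 5.458191, which rounds to 5.4582.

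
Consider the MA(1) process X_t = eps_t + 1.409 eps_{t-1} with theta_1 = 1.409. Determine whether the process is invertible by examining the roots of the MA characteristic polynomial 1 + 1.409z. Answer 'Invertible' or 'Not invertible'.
\text{Not invertible}

The MA(q) characteristic polynomial is P(z) = 1 + 1.409z.
Invertibility requires all roots to lie outside the unit circle, i.e. |z| > 1 for every root.
This is linear in z: 1 + (1.409) z = 0  =>  z = -1/(1.409) = -0.709723,  |z| = 0.709723.
Moduli of all roots: 0.7097.
All moduli strictly greater than 1? No.
Verdict: Not invertible.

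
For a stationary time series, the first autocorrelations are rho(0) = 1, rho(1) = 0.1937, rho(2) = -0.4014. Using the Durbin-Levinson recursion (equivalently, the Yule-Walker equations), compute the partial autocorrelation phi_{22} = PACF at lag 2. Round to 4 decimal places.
\phi_{22} = -0.4560

The PACF at lag k is phi_{kk}, the last component of the solution
to the Yule-Walker system G_k phi = r_k where
  (G_k)_{ij} = rho(|i - j|), (r_k)_i = rho(i), i,j = 1..k.
Equivalently, Durbin-Levinson gives phi_{kk} iteratively:
  phi_{11} = rho(1)
  phi_{kk} = [rho(k) - sum_{j=1..k-1} phi_{k-1,j} rho(k-j)]
            / [1 - sum_{j=1..k-1} phi_{k-1,j} rho(j)],
  phi_{k,j} = phi_{k-1,j} - phi_{kk} phi_{k-1,k-j},  j = 1..k-1.
Step k = 1:
  phi_11 = rho(1) = 0.1937.
Step k = 2:
  phi_22 = [rho(2) - phi_11 rho(1)] / [1 - phi_11 rho(1)] = [-0.4014 - (0.1937)(0.1937)] / [1 - (0.1937)(0.1937)]
         = -0.43891969 / 0.96248031 = -0.456.
Therefore phi_{22} = -0.4560.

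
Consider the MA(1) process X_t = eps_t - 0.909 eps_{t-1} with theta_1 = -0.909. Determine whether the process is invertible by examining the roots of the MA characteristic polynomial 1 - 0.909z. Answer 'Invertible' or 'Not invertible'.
\text{Invertible}

The MA(q) characteristic polynomial is P(z) = 1 - 0.909z.
Invertibility requires all roots to lie outside the unit circle, i.e. |z| > 1 for every root.
This is linear in z: 1 + (-0.909) z = 0  =>  z = -1/(-0.909) = 1.10011,  |z| = 1.10011.
Moduli of all roots: 1.1001.
All moduli strictly greater than 1? Yes.
Verdict: Invertible.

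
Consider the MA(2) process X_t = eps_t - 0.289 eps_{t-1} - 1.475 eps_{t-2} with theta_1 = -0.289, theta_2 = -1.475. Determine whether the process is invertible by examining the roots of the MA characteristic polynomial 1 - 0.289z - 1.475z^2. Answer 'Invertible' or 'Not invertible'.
\text{Not invertible}

The MA(q) characteristic polynomial is P(z) = 1 - 0.289z - 1.475z^2.
Invertibility requires all roots to lie outside the unit circle, i.e. |z| > 1 for every root.
Set 1 + (-0.289) z + (-1.475) z^2 = 0, i.e. a z^2 + b z + c = 0 with a = -1.475, b = -0.289, c = 1.
Discriminant D = b^2 - 4ac = (-0.289)^2 - 4*(-1.475)*1 = 0.083521 - (-5.9) = 5.983521.
D >= 0, so the roots are real: z = (-b +/- sqrt(D)) / (2a) = (0.289 +/- 2.446124) / (-2.95).
  z_1 = (0.289 + 2.446124) / (-2.95) = -0.9272,   |z_1| = 0.9272.
  z_2 = (0.289 - 2.446124) / (-2.95) = 0.7312,   |z_2| = 0.7312.
Moduli of all roots: 0.9272, 0.7312.
All moduli strictly greater than 1? No.
Verdict: Not invertible.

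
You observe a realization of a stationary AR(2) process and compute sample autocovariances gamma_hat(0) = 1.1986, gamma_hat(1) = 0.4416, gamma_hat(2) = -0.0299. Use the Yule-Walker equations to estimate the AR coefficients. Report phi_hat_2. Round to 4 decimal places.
\hat\phi_{2} = -0.1859

The Yule-Walker equations for an AR(p) process read, in matrix form,
  Gamma_p phi = r_p,   with   (Gamma_p)_{ij} = gamma(|i - j|),
                       (r_p)_i = gamma(i),   i,j = 1..p.
Substitute the sample gammas (Toeplitz matrix and right-hand side of size 2):
  Gamma_p = [[1.1986, 0.4416], [0.4416, 1.1986]]
  r_p     = [0.4416, -0.0299]
Written out:
  1.1986 phi_1 + 0.4416 phi_2 = 0.4416
  0.4416 phi_1 + 1.1986 phi_2 = -0.0299
Solve by Cramer's rule:
  det = gamma(0)^2 - gamma(1)^2 = (1.1986)^2 - (0.4416)^2 = 1.43664196 - 0.19501056 = 1.2416314
  phi_hat_1 = [gamma(1) gamma(0) - gamma(1) gamma(2)] / det = [(0.4416)(1.1986) - (0.4416)(-0.0299)] / 1.2416314 = 0.5425056 / 1.2416314 = 0.4369
  phi_hat_2 = [gamma(0) gamma(2) - gamma(1)^2] / det = [(1.1986)(-0.0299) - (0.4416)^2] / 1.2416314 = -0.2308487 / 1.2416314 = -0.1859
So phi_hat = [0.4369, -0.1859].
Therefore phi_hat_2 = -0.1859.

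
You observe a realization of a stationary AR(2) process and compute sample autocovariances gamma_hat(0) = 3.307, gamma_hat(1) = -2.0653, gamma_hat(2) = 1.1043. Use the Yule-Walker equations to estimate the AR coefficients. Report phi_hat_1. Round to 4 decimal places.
\hat\phi_{1} = -0.6820

The Yule-Walker equations for an AR(p) process read, in matrix form,
  Gamma_p phi = r_p,   with   (Gamma_p)_{ij} = gamma(|i - j|),
                       (r_p)_i = gamma(i),   i,j = 1..p.
Substitute the sample gammas (Toeplitz matrix and right-hand side of size 2):
  Gamma_p = [[3.307, -2.0653], [-2.0653, 3.307]]
  r_p     = [-2.0653, 1.1043]
Written out:
  3.307 phi_1 - 2.0653 phi_2 = -2.0653
  -2.0653 phi_1 + 3.307 phi_2 = 1.1043
Solve by Cramer's rule:
  det = gamma(0)^2 - gamma(1)^2 = (3.307)^2 - (-2.0653)^2 = 10.936249 - 4.26546409 = 6.67078491
  phi_hat_1 = [gamma(1) gamma(0) - gamma(1) gamma(2)] / det = [(-2.0653)(3.307) - (-2.0653)(1.1043)] / 6.67078491 = -4.54923631 / 6.67078491 = -0.682
  phi_hat_2 = [gamma(0) gamma(2) - gamma(1)^2] / det = [(3.307)(1.1043) - (-2.0653)^2] / 6.67078491 = -0.61354399 / 6.67078491 = -0.092
So phi_hat = [-0.6820, -0.0920].
Therefore phi_hat_1 = -0.6820.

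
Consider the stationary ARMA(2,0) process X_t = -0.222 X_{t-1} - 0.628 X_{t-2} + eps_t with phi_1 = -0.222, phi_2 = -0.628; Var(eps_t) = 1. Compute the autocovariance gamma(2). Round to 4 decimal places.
\gamma(2) = -1.0057

Multiply the model equation by X_{t-k} and take expectations. With theta_0 = psi_0 = 1 and psi_j the MA(infinity) weights, this gives
  gamma(k) - sum_i phi_i gamma(k-i) = c_k,
  c_k = sigma^2 * sum_{j=k..q} theta_j psi_{j-k}   (c_k = 0 for k > q),
using gamma(-m) = gamma(m).
Pure AR (q = 0): c_0 = sigma^2 = 1, c_k = 0 for k >= 1.
Equations for k = 0, 1, 2 (AR order 2, c_2 = 0):
  (E0) gamma(0) = phi_1 gamma(1) + phi_2 gamma(2) + c_0
  (E1) gamma(1) = phi_1 gamma(0) + phi_2 gamma(1) + c_1
  (E2) gamma(2) = phi_1 gamma(1) + phi_2 gamma(0)
From (E1): gamma(1) = A gamma(0) + B with
  A = phi_1 / (1 - phi_2) = -0.222 / 1.628 = -0.136364,   B = c_1 / (1 - phi_2) = 0 / 1.628 = 0.
Insert (E2) into (E0): gamma(0) (1 - phi_2^2) = phi_1 (1 + phi_2) gamma(1) + c_0.
  phi_1 (1 + phi_2) = (-0.222)(0.372) = -0.082584,   1 - phi_2^2 = 0.605616.
Replace gamma(1) by A gamma(0) + B and collect gamma(0):
  gamma(0) [0.605616 - (-0.082584)(-0.136364)] = c_0 = 1
  gamma(0) * 0.594355 = 1
  gamma(0) = 1 / 0.594355 = 1.682497.
  gamma(1) = A gamma(0) = (-0.136364)(1.682497) = -0.229431.
  gamma(2) = phi_1 gamma(1) + phi_2 gamma(0) = (-0.222)(-0.229431) + (-0.628)(1.682497) = -1.005675.
Therefore gamma(2) = -1.0057 (to 4 decimal places).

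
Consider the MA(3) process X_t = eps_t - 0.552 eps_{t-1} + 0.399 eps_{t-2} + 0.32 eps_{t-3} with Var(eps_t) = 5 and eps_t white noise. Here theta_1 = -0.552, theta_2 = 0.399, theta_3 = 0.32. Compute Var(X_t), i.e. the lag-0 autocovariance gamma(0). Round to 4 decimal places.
\gamma(0) = 7.8315

For an MA(q) process X_t = eps_t + sum_i theta_i eps_{t-i} with
Var(eps_t) = sigma^2, the variance is
  gamma(0) = sigma^2 * (1 + sum_i theta_i^2).
  sum_i theta_i^2 = (-0.552)^2 + (0.399)^2 + (0.32)^2 = 0.304704 + 0.159201 + 0.1024 = 0.566305.
  gamma(0) = 5 * (1 + 0.566305) = 5 * 1.566305 = 7.831525, which rounds to 7.8315.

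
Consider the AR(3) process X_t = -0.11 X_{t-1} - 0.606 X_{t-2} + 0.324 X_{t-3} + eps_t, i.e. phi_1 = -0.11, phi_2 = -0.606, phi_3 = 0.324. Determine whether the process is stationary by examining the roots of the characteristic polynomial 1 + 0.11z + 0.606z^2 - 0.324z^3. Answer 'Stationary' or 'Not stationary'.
\text{Stationary}

The AR(p) characteristic polynomial is P(z) = 1 + 0.11z + 0.606z^2 - 0.324z^3.
Stationarity requires all roots to lie outside the unit circle, i.e. |z| > 1 for every root.
Degree 3: look for a simple real root z0 first, then factor out (1 - z/z0) and solve the remaining quadratic.
Testing z0 = 2.5: P(2.5) = 1 + (0.11)(2.5) + (0.606)(2.5)^2 + (-0.324)(2.5)^3
  = 1 + (0.275) + (3.7875) + (-5.0625) = 0.  So z_0 = 2.5 is a root, |z_0| = 2.5.
Divide out the factor (1 - 0.4 z) = (1 - z/z0) (since 1/z0 = 0.4):
  P(z) = (1 - 0.4 z)(1 + (0.51) z + (0.81) z^2)
  [check: z-coef 0.51 - (0.4) = 0.11; z^2-coef 0.81 - (0.4)(0.51) = 0.606; z^3-coef -(0.4)(0.81) = -0.324.]
Remaining roots from the quadratic factor 1 + (0.51) z + (0.81) z^2:
  Set 1 + (0.51) z + (0.81) z^2 = 0, i.e. a z^2 + b z + c = 0 with a = 0.81, b = 0.51, c = 1.
  Discriminant D = b^2 - 4ac = (0.51)^2 - 4*(0.81)*1 = 0.2601 - (3.24) = -2.9799.
  D < 0, so the roots are the complex-conjugate pair z = (-b +/- i sqrt(-D)) / (2a) = -0.3148 +/- 1.0656i.
  For a conjugate pair |z|^2 = z * conj(z) = (product of roots) = c/a = 1/(0.81) = 1.234568, so |z| = sqrt(1.234568) = 1.1111 for both roots.
Moduli of all roots: 2.5000, 1.1111, 1.1111.
All moduli strictly greater than 1? Yes.
Verdict: Stationary.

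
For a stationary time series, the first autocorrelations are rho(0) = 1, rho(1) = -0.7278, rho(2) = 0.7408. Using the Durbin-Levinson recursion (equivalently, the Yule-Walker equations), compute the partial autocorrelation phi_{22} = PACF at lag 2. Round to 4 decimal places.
\phi_{22} = 0.4489

The PACF at lag k is phi_{kk}, the last component of the solution
to the Yule-Walker system G_k phi = r_k where
  (G_k)_{ij} = rho(|i - j|), (r_k)_i = rho(i), i,j = 1..k.
Equivalently, Durbin-Levinson gives phi_{kk} iteratively:
  phi_{11} = rho(1)
  phi_{kk} = [rho(k) - sum_{j=1..k-1} phi_{k-1,j} rho(k-j)]
            / [1 - sum_{j=1..k-1} phi_{k-1,j} rho(j)],
  phi_{k,j} = phi_{k-1,j} - phi_{kk} phi_{k-1,k-j},  j = 1..k-1.
Step k = 1:
  phi_11 = rho(1) = -0.7278.
Step k = 2:
  phi_22 = [rho(2) - phi_11 rho(1)] / [1 - phi_11 rho(1)] = [0.7408 - (-0.7278)(-0.7278)] / [1 - (-0.7278)(-0.7278)]
         = 0.21110716 / 0.47030716 = 0.4489.
Therefore phi_{22} = 0.4489.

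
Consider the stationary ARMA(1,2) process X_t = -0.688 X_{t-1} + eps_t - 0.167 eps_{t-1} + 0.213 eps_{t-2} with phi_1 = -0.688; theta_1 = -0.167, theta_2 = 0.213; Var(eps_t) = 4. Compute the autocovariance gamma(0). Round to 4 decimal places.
\gamma(0) = 11.8000

Multiply the model equation by X_{t-k} and take expectations. With theta_0 = psi_0 = 1 and psi_j the MA(infinity) weights, this gives
  gamma(k) - sum_i phi_i gamma(k-i) = c_k,
  c_k = sigma^2 * sum_{j=k..q} theta_j psi_{j-k}   (c_k = 0 for k > q),
using gamma(-m) = gamma(m).
psi-weights needed (psi_j = theta_j + sum_i phi_i psi_{j-i}):
  psi_1 = theta_1 + phi_1 = -0.167 + (-0.688) = -0.855
  psi_2 = theta_2 + phi_1 psi_1 = 0.213 + (-0.688)(-0.855) = 0.80124
Right-hand sides:
  c_0 = sigma^2 (1 + theta_1 psi_1 + theta_2 psi_2) = 4 * (1 + (-0.167)(-0.855) + (0.213)(0.80124)) = 4 * 1.313449 = 5.253796
  c_1 = sigma^2 (theta_1 + theta_2 psi_1) = 4 * (-0.167 + (0.213)(-0.855)) = -1.39646
  c_2 = sigma^2 theta_2 = 4 * (0.213) = 0.852
Equations for k = 0 and k = 1 (AR order 1):
  gamma(0) = phi_1 gamma(1) + c_0
  gamma(1) = phi_1 gamma(0) + c_1
Substituting the second into the first: gamma(0) (1 - phi_1^2) = c_0 + phi_1 c_1, so
  gamma(0) = (c_0 + phi_1 c_1) / (1 - phi_1^2) = (5.253796 + (-0.688)(-1.39646)) / (1 - (-0.688)^2) = 6.214561 / 0.526656 = 11.800038.
Therefore gamma(0) = 11.8000 (to 4 decimal places).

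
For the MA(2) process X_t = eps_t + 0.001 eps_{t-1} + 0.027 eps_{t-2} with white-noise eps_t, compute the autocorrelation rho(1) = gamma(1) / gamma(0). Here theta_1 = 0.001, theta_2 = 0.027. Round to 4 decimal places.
\rho(1) = 0.0010

For an MA(q) process with theta_0 = 1, the autocovariance is
  gamma(k) = sigma^2 * sum_{i=0..q-k} theta_i * theta_{i+k},
and rho(k) = gamma(k) / gamma(0). Sigma^2 cancels.
  numerator   = (1)*(0.001) + (0.001)*(0.027) = 0.001027.
  denominator = (1)^2 + (0.001)^2 + (0.027)^2 = 1.00073.
  rho(1) = 0.001027 / 1.00073 = 0.0010.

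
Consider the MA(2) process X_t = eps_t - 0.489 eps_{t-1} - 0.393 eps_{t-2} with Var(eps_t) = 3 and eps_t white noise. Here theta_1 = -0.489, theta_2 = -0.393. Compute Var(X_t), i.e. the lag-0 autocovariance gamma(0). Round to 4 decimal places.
\gamma(0) = 4.1807

For an MA(q) process X_t = eps_t + sum_i theta_i eps_{t-i} with
Var(eps_t) = sigma^2, the variance is
  gamma(0) = sigma^2 * (1 + sum_i theta_i^2).
  sum_i theta_i^2 = (-0.489)^2 + (-0.393)^2 = 0.239121 + 0.154449 = 0.39357.
  gamma(0) = 3 * (1 + 0.39357) = 3 * 1.39357 = 4.18071, which rounds to 4.1807.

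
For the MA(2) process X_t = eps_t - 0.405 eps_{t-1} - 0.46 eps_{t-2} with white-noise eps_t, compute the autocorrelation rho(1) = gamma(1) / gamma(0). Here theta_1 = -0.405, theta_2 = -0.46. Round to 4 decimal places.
\rho(1) = -0.1590

For an MA(q) process with theta_0 = 1, the autocovariance is
  gamma(k) = sigma^2 * sum_{i=0..q-k} theta_i * theta_{i+k},
and rho(k) = gamma(k) / gamma(0). Sigma^2 cancels.
  numerator   = (1)*(-0.405) + (-0.405)*(-0.46) = -0.2187.
  denominator = (1)^2 + (-0.405)^2 + (-0.46)^2 = 1.375625.
  rho(1) = -0.2187 / 1.375625 = -0.1590.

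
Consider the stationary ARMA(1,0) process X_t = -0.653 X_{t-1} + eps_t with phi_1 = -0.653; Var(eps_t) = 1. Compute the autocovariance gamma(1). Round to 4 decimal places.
\gamma(1) = -1.1384

Multiply the model equation by X_{t-k} and take expectations. With theta_0 = psi_0 = 1 and psi_j the MA(infinity) weights, this gives
  gamma(k) - sum_i phi_i gamma(k-i) = c_k,
  c_k = sigma^2 * sum_{j=k..q} theta_j psi_{j-k}   (c_k = 0 for k > q),
using gamma(-m) = gamma(m).
Pure AR (q = 0): c_0 = sigma^2 = 1, c_k = 0 for k >= 1.
Equations for k = 0 and k = 1 (AR order 1):
  gamma(0) = phi_1 gamma(1) + c_0
  gamma(1) = phi_1 gamma(0) + c_1
Substituting the second into the first: gamma(0) (1 - phi_1^2) = c_0 + phi_1 c_1, so
  gamma(0) = c_0 / (1 - phi_1^2) = 1 / (1 - (-0.653)^2) = 1 / 0.573591 = 1.743403.
  gamma(1) = phi_1 gamma(0) = (-0.653)(1.743403) = -1.138442.
Therefore gamma(1) = -1.1384 (to 4 decimal places).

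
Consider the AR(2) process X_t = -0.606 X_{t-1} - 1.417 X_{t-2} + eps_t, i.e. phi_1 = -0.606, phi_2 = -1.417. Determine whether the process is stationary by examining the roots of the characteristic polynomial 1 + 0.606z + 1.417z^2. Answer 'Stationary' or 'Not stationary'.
\text{Not stationary}

The AR(p) characteristic polynomial is P(z) = 1 + 0.606z + 1.417z^2.
Stationarity requires all roots to lie outside the unit circle, i.e. |z| > 1 for every root.
Set 1 + (0.606) z + (1.417) z^2 = 0, i.e. a z^2 + b z + c = 0 with a = 1.417, b = 0.606, c = 1.
Discriminant D = b^2 - 4ac = (0.606)^2 - 4*(1.417)*1 = 0.367236 - (5.668) = -5.300764.
D < 0, so the roots are the complex-conjugate pair z = (-b +/- i sqrt(-D)) / (2a) = -0.2138 +/- 0.8124i.
For a conjugate pair |z|^2 = z * conj(z) = (product of roots) = c/a = 1/(1.417) = 0.705716, so |z| = sqrt(0.705716) = 0.8401 for both roots.
Moduli of all roots: 0.8401, 0.8401.
All moduli strictly greater than 1? No.
Verdict: Not stationary.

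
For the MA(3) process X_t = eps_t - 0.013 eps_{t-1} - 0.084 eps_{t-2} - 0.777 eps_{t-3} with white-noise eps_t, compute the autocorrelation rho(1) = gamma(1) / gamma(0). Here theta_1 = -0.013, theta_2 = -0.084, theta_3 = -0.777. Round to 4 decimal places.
\rho(1) = 0.0331

For an MA(q) process with theta_0 = 1, the autocovariance is
  gamma(k) = sigma^2 * sum_{i=0..q-k} theta_i * theta_{i+k},
and rho(k) = gamma(k) / gamma(0). Sigma^2 cancels.
  numerator   = (1)*(-0.013) + (-0.013)*(-0.084) + (-0.084)*(-0.777) = 0.05336.
  denominator = (1)^2 + (-0.013)^2 + (-0.084)^2 + (-0.777)^2 = 1.610954.
  rho(1) = 0.05336 / 1.610954 = 0.0331.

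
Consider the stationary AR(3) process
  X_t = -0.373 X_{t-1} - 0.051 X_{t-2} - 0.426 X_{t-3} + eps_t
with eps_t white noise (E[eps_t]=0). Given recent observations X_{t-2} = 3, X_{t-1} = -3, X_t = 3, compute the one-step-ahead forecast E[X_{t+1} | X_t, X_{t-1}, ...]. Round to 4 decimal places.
E[X_{t+1} \mid \mathcal F_t] = -2.2440

For an AR(p) model X_t = c + sum_i phi_i X_{t-i} + eps_t, the
one-step-ahead conditional mean is
  E[X_{t+1} | X_t, ...] = c + sum_i phi_i X_{t+1-i}.
Substitute known values:
  E[X_{t+1} | ...] = (-0.373) * (3) + (-0.051) * (-3) + (-0.426) * (3)
                   = -2.2440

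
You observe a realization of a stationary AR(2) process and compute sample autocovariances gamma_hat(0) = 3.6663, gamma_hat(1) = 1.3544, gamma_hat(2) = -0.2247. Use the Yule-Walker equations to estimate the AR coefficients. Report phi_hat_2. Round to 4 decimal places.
\hat\phi_{2} = -0.2290

The Yule-Walker equations for an AR(p) process read, in matrix form,
  Gamma_p phi = r_p,   with   (Gamma_p)_{ij} = gamma(|i - j|),
                       (r_p)_i = gamma(i),   i,j = 1..p.
Substitute the sample gammas (Toeplitz matrix and right-hand side of size 2):
  Gamma_p = [[3.6663, 1.3544], [1.3544, 3.6663]]
  r_p     = [1.3544, -0.2247]
Written out:
  3.6663 phi_1 + 1.3544 phi_2 = 1.3544
  1.3544 phi_1 + 3.6663 phi_2 = -0.2247
Solve by Cramer's rule:
  det = gamma(0)^2 - gamma(1)^2 = (3.6663)^2 - (1.3544)^2 = 13.44175569 - 1.83439936 = 11.60735633
  phi_hat_1 = [gamma(1) gamma(0) - gamma(1) gamma(2)] / det = [(1.3544)(3.6663) - (1.3544)(-0.2247)] / 11.60735633 = 5.2699704 / 11.60735633 = 0.454
  phi_hat_2 = [gamma(0) gamma(2) - gamma(1)^2] / det = [(3.6663)(-0.2247) - (1.3544)^2] / 11.60735633 = -2.65821697 / 11.60735633 = -0.229
So phi_hat = [0.4540, -0.2290].
Therefore phi_hat_2 = -0.2290.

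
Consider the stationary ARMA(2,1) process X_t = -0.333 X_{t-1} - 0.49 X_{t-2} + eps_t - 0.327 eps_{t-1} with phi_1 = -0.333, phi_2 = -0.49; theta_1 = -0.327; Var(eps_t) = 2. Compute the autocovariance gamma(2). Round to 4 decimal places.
\gamma(2) = -1.2965

Multiply the model equation by X_{t-k} and take expectations. With theta_0 = psi_0 = 1 and psi_j the MA(infinity) weights, this gives
  gamma(k) - sum_i phi_i gamma(k-i) = c_k,
  c_k = sigma^2 * sum_{j=k..q} theta_j psi_{j-k}   (c_k = 0 for k > q),
using gamma(-m) = gamma(m).
psi-weights needed (psi_j = theta_j + sum_i phi_i psi_{j-i}):
  psi_1 = theta_1 + phi_1 = -0.327 + (-0.333) = -0.66
Right-hand sides:
  c_0 = sigma^2 (1 + theta_1 psi_1) = 2 * (1 + (-0.327)(-0.66)) = 2 * 1.21582 = 2.43164
  c_1 = sigma^2 theta_1 = 2 * (-0.327) = -0.654
  c_2 = 0
Equations for k = 0, 1, 2 (AR order 2, c_2 = 0):
  (E0) gamma(0) = phi_1 gamma(1) + phi_2 gamma(2) + c_0
  (E1) gamma(1) = phi_1 gamma(0) + phi_2 gamma(1) + c_1
  (E2) gamma(2) = phi_1 gamma(1) + phi_2 gamma(0)
From (E1): gamma(1) = A gamma(0) + B with
  A = phi_1 / (1 - phi_2) = -0.333 / 1.49 = -0.22349,   B = c_1 / (1 - phi_2) = -0.654 / 1.49 = -0.438926.
Insert (E2) into (E0): gamma(0) (1 - phi_2^2) = phi_1 (1 + phi_2) gamma(1) + c_0.
  phi_1 (1 + phi_2) = (-0.333)(0.51) = -0.16983,   1 - phi_2^2 = 0.7599.
Replace gamma(1) by A gamma(0) + B and collect gamma(0):
  gamma(0) [0.7599 - (-0.16983)(-0.22349)] = (-0.16983)(-0.438926) + 2.43164
  gamma(0) * 0.721945 = 2.506183
  gamma(0) = 2.506183 / 0.721945 = 3.471433.
  gamma(1) = A gamma(0) + B = (-0.22349)(3.471433) + (-0.438926) = -1.214757.
  gamma(2) = phi_1 gamma(1) + phi_2 gamma(0) = (-0.333)(-1.214757) + (-0.49)(3.471433) = -1.296488.
Therefore gamma(2) = -1.2965 (to 4 decimal places).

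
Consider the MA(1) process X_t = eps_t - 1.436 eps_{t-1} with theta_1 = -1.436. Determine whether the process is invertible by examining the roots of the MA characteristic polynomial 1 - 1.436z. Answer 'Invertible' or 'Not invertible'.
\text{Not invertible}

The MA(q) characteristic polynomial is P(z) = 1 - 1.436z.
Invertibility requires all roots to lie outside the unit circle, i.e. |z| > 1 for every root.
This is linear in z: 1 + (-1.436) z = 0  =>  z = -1/(-1.436) = 0.696379,  |z| = 0.696379.
Moduli of all roots: 0.6964.
All moduli strictly greater than 1? No.
Verdict: Not invertible.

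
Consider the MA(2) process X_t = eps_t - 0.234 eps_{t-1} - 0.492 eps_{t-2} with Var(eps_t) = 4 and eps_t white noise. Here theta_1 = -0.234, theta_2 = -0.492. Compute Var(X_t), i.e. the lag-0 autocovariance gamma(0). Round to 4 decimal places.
\gamma(0) = 5.1873

For an MA(q) process X_t = eps_t + sum_i theta_i eps_{t-i} with
Var(eps_t) = sigma^2, the variance is
  gamma(0) = sigma^2 * (1 + sum_i theta_i^2).
  sum_i theta_i^2 = (-0.234)^2 + (-0.492)^2 = 0.054756 + 0.242064 = 0.29682.
  gamma(0) = 4 * (1 + 0.29682) = 4 * 1.29682 = 5.18728, which rounds to 5.1873.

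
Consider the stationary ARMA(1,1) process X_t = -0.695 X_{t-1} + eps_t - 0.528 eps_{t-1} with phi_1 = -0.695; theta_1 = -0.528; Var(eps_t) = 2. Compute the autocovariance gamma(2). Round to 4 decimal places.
\gamma(2) = 4.4950

Multiply the model equation by X_{t-k} and take expectations. With theta_0 = psi_0 = 1 and psi_j the MA(infinity) weights, this gives
  gamma(k) - sum_i phi_i gamma(k-i) = c_k,
  c_k = sigma^2 * sum_{j=k..q} theta_j psi_{j-k}   (c_k = 0 for k > q),
using gamma(-m) = gamma(m).
psi-weights needed (psi_j = theta_j + sum_i phi_i psi_{j-i}):
  psi_1 = theta_1 + phi_1 = -0.528 + (-0.695) = -1.223
Right-hand sides:
  c_0 = sigma^2 (1 + theta_1 psi_1) = 2 * (1 + (-0.528)(-1.223)) = 2 * 1.645744 = 3.291488
  c_1 = sigma^2 theta_1 = 2 * (-0.528) = -1.056
  c_2 = 0
Equations for k = 0 and k = 1 (AR order 1):
  gamma(0) = phi_1 gamma(1) + c_0
  gamma(1) = phi_1 gamma(0) + c_1
Substituting the second into the first: gamma(0) (1 - phi_1^2) = c_0 + phi_1 c_1, so
  gamma(0) = (c_0 + phi_1 c_1) / (1 - phi_1^2) = (3.291488 + (-0.695)(-1.056)) / (1 - (-0.695)^2) = 4.025408 / 0.516975 = 7.786465.
  gamma(1) = phi_1 gamma(0) + c_1 = (-0.695)(7.786465) + (-1.056) = -6.467594.
For k = 2 (> q): gamma(2) = phi_1 gamma(1) = (-0.695)(-6.467594) = 4.494977.
Therefore gamma(2) = 4.4950 (to 4 decimal places).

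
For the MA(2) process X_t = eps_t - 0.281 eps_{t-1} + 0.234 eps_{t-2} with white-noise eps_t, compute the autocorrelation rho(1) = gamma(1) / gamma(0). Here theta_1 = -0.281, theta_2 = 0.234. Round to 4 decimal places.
\rho(1) = -0.3059

For an MA(q) process with theta_0 = 1, the autocovariance is
  gamma(k) = sigma^2 * sum_{i=0..q-k} theta_i * theta_{i+k},
and rho(k) = gamma(k) / gamma(0). Sigma^2 cancels.
  numerator   = (1)*(-0.281) + (-0.281)*(0.234) = -0.346754.
  denominator = (1)^2 + (-0.281)^2 + (0.234)^2 = 1.133717.
  rho(1) = -0.346754 / 1.133717 = -0.3059.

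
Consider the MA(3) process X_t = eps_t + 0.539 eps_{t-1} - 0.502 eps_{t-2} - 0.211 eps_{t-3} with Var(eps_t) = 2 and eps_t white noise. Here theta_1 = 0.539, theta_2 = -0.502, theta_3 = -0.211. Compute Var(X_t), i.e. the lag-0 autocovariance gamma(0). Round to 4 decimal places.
\gamma(0) = 3.1741

For an MA(q) process X_t = eps_t + sum_i theta_i eps_{t-i} with
Var(eps_t) = sigma^2, the variance is
  gamma(0) = sigma^2 * (1 + sum_i theta_i^2).
  sum_i theta_i^2 = (0.539)^2 + (-0.502)^2 + (-0.211)^2 = 0.290521 + 0.252004 + 0.044521 = 0.587046.
  gamma(0) = 2 * (1 + 0.587046) = 2 * 1.587046 = 3.174092, which rounds to 3.1741.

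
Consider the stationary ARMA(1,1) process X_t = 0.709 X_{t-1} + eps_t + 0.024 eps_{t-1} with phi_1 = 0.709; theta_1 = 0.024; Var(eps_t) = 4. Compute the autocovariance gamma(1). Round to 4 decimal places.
\gamma(1) = 5.9959

Multiply the model equation by X_{t-k} and take expectations. With theta_0 = psi_0 = 1 and psi_j the MA(infinity) weights, this gives
  gamma(k) - sum_i phi_i gamma(k-i) = c_k,
  c_k = sigma^2 * sum_{j=k..q} theta_j psi_{j-k}   (c_k = 0 for k > q),
using gamma(-m) = gamma(m).
psi-weights needed (psi_j = theta_j + sum_i phi_i psi_{j-i}):
  psi_1 = theta_1 + phi_1 = 0.024 + (0.709) = 0.733
Right-hand sides:
  c_0 = sigma^2 (1 + theta_1 psi_1) = 4 * (1 + (0.024)(0.733)) = 4 * 1.017592 = 4.070368
  c_1 = sigma^2 theta_1 = 4 * (0.024) = 0.096
  c_2 = 0
Equations for k = 0 and k = 1 (AR order 1):
  gamma(0) = phi_1 gamma(1) + c_0
  gamma(1) = phi_1 gamma(0) + c_1
Substituting the second into the first: gamma(0) (1 - phi_1^2) = c_0 + phi_1 c_1, so
  gamma(0) = (c_0 + phi_1 c_1) / (1 - phi_1^2) = (4.070368 + (0.709)(0.096)) / (1 - (0.709)^2) = 4.138432 / 0.497319 = 8.321484.
  gamma(1) = phi_1 gamma(0) + c_1 = (0.709)(8.321484) + (0.096) = 5.995932.
Therefore gamma(1) = 5.9959 (to 4 decimal places).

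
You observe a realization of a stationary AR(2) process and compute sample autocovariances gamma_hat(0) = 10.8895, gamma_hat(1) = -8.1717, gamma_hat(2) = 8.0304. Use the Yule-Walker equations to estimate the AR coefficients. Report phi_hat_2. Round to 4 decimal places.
\hat\phi_{2} = 0.3990

The Yule-Walker equations for an AR(p) process read, in matrix form,
  Gamma_p phi = r_p,   with   (Gamma_p)_{ij} = gamma(|i - j|),
                       (r_p)_i = gamma(i),   i,j = 1..p.
Substitute the sample gammas (Toeplitz matrix and right-hand side of size 2):
  Gamma_p = [[10.8895, -8.1717], [-8.1717, 10.8895]]
  r_p     = [-8.1717, 8.0304]
Written out:
  10.8895 phi_1 - 8.1717 phi_2 = -8.1717
  -8.1717 phi_1 + 10.8895 phi_2 = 8.0304
Solve by Cramer's rule:
  det = gamma(0)^2 - gamma(1)^2 = (10.8895)^2 - (-8.1717)^2 = 118.58121025 - 66.77668089 = 51.80452936
  phi_hat_1 = [gamma(1) gamma(0) - gamma(1) gamma(2)] / det = [(-8.1717)(10.8895) - (-8.1717)(8.0304)] / 51.80452936 = -23.36370747 / 51.80452936 = -0.451
  phi_hat_2 = [gamma(0) gamma(2) - gamma(1)^2] / det = [(10.8895)(8.0304) - (-8.1717)^2] / 51.80452936 = 20.67035991 / 51.80452936 = 0.399
So phi_hat = [-0.4510, 0.3990].
Therefore phi_hat_2 = 0.3990.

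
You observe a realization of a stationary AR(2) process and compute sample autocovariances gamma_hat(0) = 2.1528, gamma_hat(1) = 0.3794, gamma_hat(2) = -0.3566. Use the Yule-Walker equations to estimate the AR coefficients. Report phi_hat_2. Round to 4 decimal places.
\hat\phi_{2} = -0.2030

The Yule-Walker equations for an AR(p) process read, in matrix form,
  Gamma_p phi = r_p,   with   (Gamma_p)_{ij} = gamma(|i - j|),
                       (r_p)_i = gamma(i),   i,j = 1..p.
Substitute the sample gammas (Toeplitz matrix and right-hand side of size 2):
  Gamma_p = [[2.1528, 0.3794], [0.3794, 2.1528]]
  r_p     = [0.3794, -0.3566]
Written out:
  2.1528 phi_1 + 0.3794 phi_2 = 0.3794
  0.3794 phi_1 + 2.1528 phi_2 = -0.3566
Solve by Cramer's rule:
  det = gamma(0)^2 - gamma(1)^2 = (2.1528)^2 - (0.3794)^2 = 4.63454784 - 0.14394436 = 4.49060348
  phi_hat_1 = [gamma(1) gamma(0) - gamma(1) gamma(2)] / det = [(0.3794)(2.1528) - (0.3794)(-0.3566)] / 4.49060348 = 0.95206636 / 4.49060348 = 0.212
  phi_hat_2 = [gamma(0) gamma(2) - gamma(1)^2] / det = [(2.1528)(-0.3566) - (0.3794)^2] / 4.49060348 = -0.91163284 / 4.49060348 = -0.203
So phi_hat = [0.2120, -0.2030].
Therefore phi_hat_2 = -0.2030.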